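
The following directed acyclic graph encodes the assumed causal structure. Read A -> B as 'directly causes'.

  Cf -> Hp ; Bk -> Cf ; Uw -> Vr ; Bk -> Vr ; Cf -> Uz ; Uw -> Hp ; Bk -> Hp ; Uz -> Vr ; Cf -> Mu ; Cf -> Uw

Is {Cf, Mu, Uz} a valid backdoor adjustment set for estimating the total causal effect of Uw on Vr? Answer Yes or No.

Yes

Backdoor paths from Uw to Vr (paths whose first edge points into Uw):
  P1: Uw <- Cf <- Bk -> Vr
  P2: Uw <- Cf -> Uz -> Vr
  P3: Uw <- Cf -> Hp <- Bk -> Vr
Condition 1 (no descendant of Uw in the set): holds — descendants of Uw are {Hp, Vr}; none are in {Cf, Mu, Uz}.
Condition 2 (every backdoor path blocked by {Cf, Mu, Uz}):
  P1: blocked at chain node Cf ∈ conditioning set.
  P2: blocked at fork node Cf ∈ conditioning set.
  P3: blocked at fork node Cf ∈ conditioning set.
{Cf, Mu, Uz} satisfies the backdoor criterion.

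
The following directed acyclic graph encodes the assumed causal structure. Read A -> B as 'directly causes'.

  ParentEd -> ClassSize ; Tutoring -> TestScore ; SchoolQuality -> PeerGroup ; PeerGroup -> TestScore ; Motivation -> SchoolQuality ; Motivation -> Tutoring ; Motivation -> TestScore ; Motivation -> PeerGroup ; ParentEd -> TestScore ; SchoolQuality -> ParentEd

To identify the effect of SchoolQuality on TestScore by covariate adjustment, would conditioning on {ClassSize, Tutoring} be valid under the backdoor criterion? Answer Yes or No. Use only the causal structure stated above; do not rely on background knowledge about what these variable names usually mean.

Backdoor paths from SchoolQuality to TestScore (paths whose first edge points into SchoolQuality):
  P1: SchoolQuality <- Motivation -> PeerGroup -> TestScore
  P2: SchoolQuality <- Motivation -> Tutoring -> TestScore
  P3: SchoolQuality <- Motivation -> TestScore
Condition 1 (no descendant of SchoolQuality in the set): FAILS — ClassSize is a descendant of SchoolQuality.
Condition 2 (every backdoor path blocked by {ClassSize, Tutoring}):
  P1: open — no interior node is in the conditioning set.
  P2: blocked at chain node Tutoring ∈ conditioning set.
  P3: open — no interior node is in the conditioning set.
{ClassSize, Tutoring} does not satisfy the backdoor criterion.

No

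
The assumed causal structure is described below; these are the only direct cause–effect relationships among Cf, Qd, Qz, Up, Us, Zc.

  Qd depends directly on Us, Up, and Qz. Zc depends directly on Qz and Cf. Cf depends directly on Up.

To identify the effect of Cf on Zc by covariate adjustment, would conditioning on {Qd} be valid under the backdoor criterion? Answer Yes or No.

Backdoor paths from Cf to Zc (paths whose first edge points into Cf):
  P1: Cf <- Up -> Qd <- Qz -> Zc
Condition 1 (no descendant of Cf in the set): holds — descendants of Cf are {Zc}; none are in {Qd}.
Condition 2 (every backdoor path blocked by {Qd}):
  P1: open — collider(s) Qd are conditioned on (or have a conditioned descendant) and no non-collider on the path is in the set.
{Qd} does not satisfy the backdoor criterion.

No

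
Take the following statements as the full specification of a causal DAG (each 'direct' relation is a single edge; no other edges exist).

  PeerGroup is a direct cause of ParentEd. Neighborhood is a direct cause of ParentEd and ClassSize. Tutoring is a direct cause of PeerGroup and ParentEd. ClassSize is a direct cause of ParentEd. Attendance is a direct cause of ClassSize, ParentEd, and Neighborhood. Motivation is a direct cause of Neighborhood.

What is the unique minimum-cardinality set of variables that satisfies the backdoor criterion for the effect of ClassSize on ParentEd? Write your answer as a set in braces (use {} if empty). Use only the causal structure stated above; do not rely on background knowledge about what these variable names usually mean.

{Attendance, Neighborhood}

Variables eligible for adjustment (non-descendants of ClassSize, excluding ClassSize and ParentEd): {Attendance, Motivation, Neighborhood, PeerGroup, Tutoring}.
Backdoor paths from ClassSize to ParentEd:
  P1: ClassSize <- Attendance -> Neighborhood -> ParentEd
  P2: ClassSize <- Attendance -> ParentEd
  P3: ClassSize <- Neighborhood <- Attendance -> ParentEd
  P4: ClassSize <- Neighborhood -> ParentEd
The empty set is not sufficient: P1 (ClassSize <- Attendance -> Neighborhood -> ParentEd) has no collider blocking it and no conditioned non-collider, so it is open.
Try {Attendance, Neighborhood}:
  P1: blocked at fork node Attendance ∈ conditioning set.
  P2: blocked at fork node Attendance ∈ conditioning set.
  P3: blocked at chain node Neighborhood ∈ conditioning set.
  P4: blocked at fork node Neighborhood ∈ conditioning set.
{Attendance, Neighborhood} contains no descendant of ClassSize and blocks every backdoor path.
Every element of {Attendance, Neighborhood} is needed (dropping Attendance leaves P2 open; dropping Neighborhood leaves P4 open), so no proper subset is valid.
Among all size-2 subsets of the eligible variables, only {Attendance, Neighborhood} blocks every backdoor path, so it is the unique smallest valid adjustment set.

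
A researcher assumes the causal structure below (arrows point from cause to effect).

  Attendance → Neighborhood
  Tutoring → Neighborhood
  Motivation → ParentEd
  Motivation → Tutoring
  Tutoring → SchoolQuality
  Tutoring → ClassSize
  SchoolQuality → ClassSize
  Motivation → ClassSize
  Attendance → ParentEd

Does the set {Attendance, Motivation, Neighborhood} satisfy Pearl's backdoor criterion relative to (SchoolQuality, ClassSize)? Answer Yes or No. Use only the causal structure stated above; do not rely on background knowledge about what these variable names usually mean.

No

Backdoor paths from SchoolQuality to ClassSize (paths whose first edge points into SchoolQuality):
  P1: SchoolQuality <- Tutoring <- Motivation -> ClassSize
  P2: SchoolQuality <- Tutoring -> Neighborhood <- Attendance -> ParentEd <- Motivation -> ClassSize
  P3: SchoolQuality <- Tutoring -> ClassSize
Condition 1 (no descendant of SchoolQuality in the set): holds — descendants of SchoolQuality are {ClassSize}; none are in {Attendance, Motivation, Neighborhood}.
Condition 2 (every backdoor path blocked by {Attendance, Motivation, Neighborhood}):
  P1: blocked at fork node Motivation ∈ conditioning set.
  P2: blocked at fork node Attendance ∈ conditioning set.
  P3: open — no interior node is in the conditioning set.
{Attendance, Motivation, Neighborhood} does not satisfy the backdoor criterion.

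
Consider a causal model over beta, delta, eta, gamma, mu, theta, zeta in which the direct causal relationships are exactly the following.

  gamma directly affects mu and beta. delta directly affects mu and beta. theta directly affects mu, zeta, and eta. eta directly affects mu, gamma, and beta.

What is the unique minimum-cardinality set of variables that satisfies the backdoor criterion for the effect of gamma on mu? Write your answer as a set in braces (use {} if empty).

Variables eligible for adjustment (non-descendants of gamma, excluding gamma and mu): {delta, eta, theta, zeta}.
Backdoor paths from gamma to mu:
  P1: gamma <- eta <- theta -> mu
  P2: gamma <- eta -> beta <- delta -> mu
  P3: gamma <- eta -> mu
The empty set is not sufficient: P1 (gamma <- eta <- theta -> mu) has no collider blocking it and no conditioned non-collider, so it is open.
Try {eta}:
  P1: blocked at chain node eta ∈ conditioning set.
  P2: blocked at fork node eta ∈ conditioning set.
  P3: blocked at fork node eta ∈ conditioning set.
{eta} contains no descendant of gamma and blocks every backdoor path.
No other singleton works — e.g. {theta} leaves P3 open — so {eta} is the unique smallest valid adjustment set.

{eta}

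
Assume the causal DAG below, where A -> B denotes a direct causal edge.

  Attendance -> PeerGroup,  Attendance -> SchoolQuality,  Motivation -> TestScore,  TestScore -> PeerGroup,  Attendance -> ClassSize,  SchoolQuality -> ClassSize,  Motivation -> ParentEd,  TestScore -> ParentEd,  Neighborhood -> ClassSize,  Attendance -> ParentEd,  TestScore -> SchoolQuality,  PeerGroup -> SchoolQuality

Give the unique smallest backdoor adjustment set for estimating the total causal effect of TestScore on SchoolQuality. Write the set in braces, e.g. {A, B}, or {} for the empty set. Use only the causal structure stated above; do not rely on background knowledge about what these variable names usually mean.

{}

Variables eligible for adjustment (non-descendants of TestScore, excluding TestScore and SchoolQuality): {Attendance, Motivation, Neighborhood}.
Backdoor paths from TestScore to SchoolQuality:
  P1: TestScore <- Motivation -> ParentEd <- Attendance -> PeerGroup -> SchoolQuality
  P2: TestScore <- Motivation -> ParentEd <- Attendance -> SchoolQuality
  P3: TestScore <- Motivation -> ParentEd <- Attendance -> ClassSize <- SchoolQuality
Each backdoor path contains an unconditioned collider, so every path is already blocked with the empty conditioning set:
  P1: blocked at collider ParentEd (neither it nor any descendant is in the conditioning set).
  P2: blocked at collider ParentEd (neither it nor any descendant is in the conditioning set).
  P3: blocked at collider ParentEd (neither it nor any descendant is in the conditioning set).
The empty set is therefore the unique smallest valid set.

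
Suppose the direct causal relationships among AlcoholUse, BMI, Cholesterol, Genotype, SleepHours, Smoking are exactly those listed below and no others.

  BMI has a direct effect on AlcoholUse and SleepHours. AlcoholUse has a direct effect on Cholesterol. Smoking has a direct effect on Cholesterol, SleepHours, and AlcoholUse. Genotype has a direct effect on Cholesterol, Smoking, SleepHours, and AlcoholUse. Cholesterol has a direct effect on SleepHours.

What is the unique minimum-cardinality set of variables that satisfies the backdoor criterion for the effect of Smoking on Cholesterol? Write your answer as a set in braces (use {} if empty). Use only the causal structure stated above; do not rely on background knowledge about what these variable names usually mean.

Variables eligible for adjustment (non-descendants of Smoking, excluding Smoking and Cholesterol): {BMI, Genotype}.
Backdoor paths from Smoking to Cholesterol:
  P1: Smoking <- Genotype -> AlcoholUse <- BMI -> SleepHours <- Cholesterol
  P2: Smoking <- Genotype -> AlcoholUse -> Cholesterol
  P3: Smoking <- Genotype -> Cholesterol
  P4: Smoking <- Genotype -> SleepHours <- BMI -> AlcoholUse -> Cholesterol
  P5: Smoking <- Genotype -> SleepHours <- Cholesterol
The empty set is not sufficient: P2 (Smoking <- Genotype -> AlcoholUse -> Cholesterol) has no collider blocking it and no conditioned non-collider, so it is open.
Try {Genotype}:
  P1: blocked at fork node Genotype ∈ conditioning set.
  P2: blocked at fork node Genotype ∈ conditioning set.
  P3: blocked at fork node Genotype ∈ conditioning set.
  P4: blocked at fork node Genotype ∈ conditioning set.
  P5: blocked at fork node Genotype ∈ conditioning set.
{Genotype} contains no descendant of Smoking and blocks every backdoor path.
No other singleton works — e.g. {BMI} leaves P2 open — so {Genotype} is the unique smallest valid adjustment set.

{Genotype}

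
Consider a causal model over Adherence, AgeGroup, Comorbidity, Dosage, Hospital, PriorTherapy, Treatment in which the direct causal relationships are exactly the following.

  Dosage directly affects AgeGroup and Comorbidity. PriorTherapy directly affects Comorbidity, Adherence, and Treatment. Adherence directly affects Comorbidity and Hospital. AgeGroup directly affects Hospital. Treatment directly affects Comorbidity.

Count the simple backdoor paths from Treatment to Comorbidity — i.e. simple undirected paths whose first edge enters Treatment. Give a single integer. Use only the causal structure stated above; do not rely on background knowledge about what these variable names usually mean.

A backdoor path from Treatment to Comorbidity is any simple undirected path whose first edge points into Treatment (i.e. leaves Treatment via a parent).
Parents of Treatment: {PriorTherapy}.
Enumerating:
  P1: Treatment <- PriorTherapy -> Adherence -> Comorbidity
  P2: Treatment <- PriorTherapy -> Adherence -> Hospital <- AgeGroup <- Dosage -> Comorbidity
  P3: Treatment <- PriorTherapy -> Comorbidity
That exhausts the simple backdoor paths. Count: 3.

3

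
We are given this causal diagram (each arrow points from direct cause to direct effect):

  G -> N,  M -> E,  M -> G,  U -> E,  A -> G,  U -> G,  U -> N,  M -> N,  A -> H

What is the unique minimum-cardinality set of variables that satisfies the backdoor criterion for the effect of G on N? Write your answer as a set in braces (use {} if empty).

{M, U}

Variables eligible for adjustment (non-descendants of G, excluding G and N): {A, E, H, M, U}.
Backdoor paths from G to N:
  P1: G <- U -> E <- M -> N
  P2: G <- U -> N
  P3: G <- M -> E <- U -> N
  P4: G <- M -> N
The empty set is not sufficient: P2 (G <- U -> N) has no collider blocking it and no conditioned non-collider, so it is open.
Try {M, U}:
  P1: blocked at fork node U ∈ conditioning set.
  P2: blocked at fork node U ∈ conditioning set.
  P3: blocked at fork node M ∈ conditioning set.
  P4: blocked at fork node M ∈ conditioning set.
{M, U} contains no descendant of G and blocks every backdoor path.
Every element of {M, U} is needed (dropping M leaves P4 open; dropping U leaves P2 open), so no proper subset is valid.
Among all size-2 subsets of the eligible variables, only {M, U} blocks every backdoor path, so it is the unique smallest valid adjustment set.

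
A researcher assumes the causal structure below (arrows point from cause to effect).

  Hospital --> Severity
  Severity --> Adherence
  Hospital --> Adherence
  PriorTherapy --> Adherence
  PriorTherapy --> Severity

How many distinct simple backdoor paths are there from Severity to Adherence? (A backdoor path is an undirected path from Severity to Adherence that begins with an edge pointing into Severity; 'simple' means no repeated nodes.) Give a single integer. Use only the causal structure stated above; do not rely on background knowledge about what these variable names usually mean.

2

A backdoor path from Severity to Adherence is any simple undirected path whose first edge points into Severity (i.e. leaves Severity via a parent).
Parents of Severity: {Hospital, PriorTherapy}.
Enumerating:
  P1: Severity <- PriorTherapy -> Adherence
  P2: Severity <- Hospital -> Adherence
That exhausts the simple backdoor paths. Count: 2.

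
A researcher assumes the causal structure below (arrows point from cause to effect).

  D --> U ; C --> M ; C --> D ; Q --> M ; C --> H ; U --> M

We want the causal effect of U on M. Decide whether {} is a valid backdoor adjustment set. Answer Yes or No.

Backdoor paths from U to M (paths whose first edge points into U):
  P1: U <- D <- C -> M
Condition 1 (no descendant of U in the set): holds — descendants of U are {M}; none are in {}.
Condition 2 (every backdoor path blocked by {}):
  P1: open — no interior node is in the conditioning set.
{} does not satisfy the backdoor criterion.

No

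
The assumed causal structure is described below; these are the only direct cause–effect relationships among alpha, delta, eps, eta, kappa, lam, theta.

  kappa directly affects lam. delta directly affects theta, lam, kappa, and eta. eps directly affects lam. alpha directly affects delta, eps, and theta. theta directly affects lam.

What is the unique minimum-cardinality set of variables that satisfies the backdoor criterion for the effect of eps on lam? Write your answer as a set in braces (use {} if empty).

{alpha}

Variables eligible for adjustment (non-descendants of eps, excluding eps and lam): {alpha, delta, eta, kappa, theta}.
Backdoor paths from eps to lam:
  P1: eps <- alpha -> delta -> kappa -> lam
  P2: eps <- alpha -> delta -> theta -> lam
  P3: eps <- alpha -> delta -> lam
  P4: eps <- alpha -> theta <- delta -> kappa -> lam
  P5: eps <- alpha -> theta <- delta -> lam
  P6: eps <- alpha -> theta -> lam
The empty set is not sufficient: P1 (eps <- alpha -> delta -> kappa -> lam) has no collider blocking it and no conditioned non-collider, so it is open.
Try {alpha}:
  P1: blocked at fork node alpha ∈ conditioning set.
  P2: blocked at fork node alpha ∈ conditioning set.
  P3: blocked at fork node alpha ∈ conditioning set.
  P4: blocked at fork node alpha ∈ conditioning set.
  P5: blocked at fork node alpha ∈ conditioning set.
  P6: blocked at fork node alpha ∈ conditioning set.
{alpha} contains no descendant of eps and blocks every backdoor path.
No other singleton works — e.g. {delta} leaves P6 open — so {alpha} is the unique smallest valid adjustment set.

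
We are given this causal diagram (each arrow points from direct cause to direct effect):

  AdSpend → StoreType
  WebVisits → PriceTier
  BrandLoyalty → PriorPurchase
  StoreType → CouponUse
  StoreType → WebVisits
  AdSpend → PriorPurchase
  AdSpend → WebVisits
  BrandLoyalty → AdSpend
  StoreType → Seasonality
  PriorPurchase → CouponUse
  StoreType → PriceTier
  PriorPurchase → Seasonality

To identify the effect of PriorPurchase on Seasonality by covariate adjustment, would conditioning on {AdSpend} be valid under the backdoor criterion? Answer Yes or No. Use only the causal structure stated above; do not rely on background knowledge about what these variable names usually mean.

Yes

Backdoor paths from PriorPurchase to Seasonality (paths whose first edge points into PriorPurchase):
  P1: PriorPurchase <- BrandLoyalty -> AdSpend -> StoreType -> Seasonality
  P2: PriorPurchase <- BrandLoyalty -> AdSpend -> WebVisits <- StoreType -> Seasonality
  P3: PriorPurchase <- BrandLoyalty -> AdSpend -> WebVisits -> PriceTier <- StoreType -> Seasonality
  P4: PriorPurchase <- AdSpend -> StoreType -> Seasonality
  P5: PriorPurchase <- AdSpend -> WebVisits <- StoreType -> Seasonality
  P6: PriorPurchase <- AdSpend -> WebVisits -> PriceTier <- StoreType -> Seasonality
Condition 1 (no descendant of PriorPurchase in the set): holds — descendants of PriorPurchase are {CouponUse, Seasonality}; none are in {AdSpend}.
Condition 2 (every backdoor path blocked by {AdSpend}):
  P1: blocked at chain node AdSpend ∈ conditioning set.
  P2: blocked at chain node AdSpend ∈ conditioning set.
  P3: blocked at chain node AdSpend ∈ conditioning set.
  P4: blocked at fork node AdSpend ∈ conditioning set.
  P5: blocked at fork node AdSpend ∈ conditioning set.
  P6: blocked at fork node AdSpend ∈ conditioning set.
{AdSpend} satisfies the backdoor criterion.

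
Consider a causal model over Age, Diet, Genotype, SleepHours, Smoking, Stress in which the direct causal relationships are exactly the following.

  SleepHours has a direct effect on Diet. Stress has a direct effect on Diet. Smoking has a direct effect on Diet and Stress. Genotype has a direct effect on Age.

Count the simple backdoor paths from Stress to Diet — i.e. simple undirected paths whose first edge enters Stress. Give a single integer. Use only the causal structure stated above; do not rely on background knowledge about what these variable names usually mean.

A backdoor path from Stress to Diet is any simple undirected path whose first edge points into Stress (i.e. leaves Stress via a parent).
Parents of Stress: {Smoking}.
Enumerating:
  P1: Stress <- Smoking -> Diet
That exhausts the simple backdoor paths. Count: 1.

1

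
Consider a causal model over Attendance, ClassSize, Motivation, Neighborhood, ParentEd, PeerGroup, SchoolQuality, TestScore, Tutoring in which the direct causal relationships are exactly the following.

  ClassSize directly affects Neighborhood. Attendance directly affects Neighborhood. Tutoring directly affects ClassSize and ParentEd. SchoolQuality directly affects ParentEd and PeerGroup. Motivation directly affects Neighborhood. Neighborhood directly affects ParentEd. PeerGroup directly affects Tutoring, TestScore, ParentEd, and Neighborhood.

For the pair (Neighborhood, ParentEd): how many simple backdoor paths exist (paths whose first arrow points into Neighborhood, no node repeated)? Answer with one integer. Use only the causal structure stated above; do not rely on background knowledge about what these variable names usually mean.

A backdoor path from Neighborhood to ParentEd is any simple undirected path whose first edge points into Neighborhood (i.e. leaves Neighborhood via a parent).
Parents of Neighborhood: {Attendance, ClassSize, Motivation, PeerGroup}.
Enumerating:
  P1: Neighborhood <- PeerGroup <- SchoolQuality -> ParentEd
  P2: Neighborhood <- PeerGroup -> Tutoring -> ParentEd
  P3: Neighborhood <- PeerGroup -> ParentEd
  P4: Neighborhood <- ClassSize <- Tutoring <- PeerGroup <- SchoolQuality -> ParentEd
  P5: Neighborhood <- ClassSize <- Tutoring <- PeerGroup -> ParentEd
  P6: Neighborhood <- ClassSize <- Tutoring -> ParentEd
That exhausts the simple backdoor paths. Count: 6.

6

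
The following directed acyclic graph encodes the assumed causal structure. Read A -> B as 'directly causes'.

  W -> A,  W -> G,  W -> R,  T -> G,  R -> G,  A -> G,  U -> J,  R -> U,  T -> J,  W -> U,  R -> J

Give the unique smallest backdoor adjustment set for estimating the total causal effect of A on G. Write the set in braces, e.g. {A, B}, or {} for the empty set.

{W}

Variables eligible for adjustment (non-descendants of A, excluding A and G): {J, R, T, U, W}.
Backdoor paths from A to G:
  P1: A <- W -> R -> G
  P2: A <- W -> R -> U -> J <- T -> G
  P3: A <- W -> R -> J <- T -> G
  P4: A <- W -> G
  P5: A <- W -> U <- R -> G
  P6: A <- W -> U <- R -> J <- T -> G
  P7: A <- W -> U -> J <- R -> G
  P8: A <- W -> U -> J <- T -> G
The empty set is not sufficient: P1 (A <- W -> R -> G) has no collider blocking it and no conditioned non-collider, so it is open.
Try {W}:
  P1: blocked at fork node W ∈ conditioning set.
  P2: blocked at fork node W ∈ conditioning set.
  P3: blocked at fork node W ∈ conditioning set.
  P4: blocked at fork node W ∈ conditioning set.
  P5: blocked at fork node W ∈ conditioning set.
  P6: blocked at fork node W ∈ conditioning set.
  P7: blocked at fork node W ∈ conditioning set.
  P8: blocked at fork node W ∈ conditioning set.
{W} contains no descendant of A and blocks every backdoor path.
No other singleton works — e.g. {R} leaves P4 open — so {W} is the unique smallest valid adjustment set.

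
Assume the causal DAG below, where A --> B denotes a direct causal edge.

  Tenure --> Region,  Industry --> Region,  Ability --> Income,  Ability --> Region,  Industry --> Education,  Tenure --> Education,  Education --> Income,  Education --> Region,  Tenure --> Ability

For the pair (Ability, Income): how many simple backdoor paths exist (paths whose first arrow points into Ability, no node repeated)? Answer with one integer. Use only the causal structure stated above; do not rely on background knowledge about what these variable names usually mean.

3

A backdoor path from Ability to Income is any simple undirected path whose first edge points into Ability (i.e. leaves Ability via a parent).
Parents of Ability: {Tenure}.
Enumerating:
  P1: Ability <- Tenure -> Education -> Income
  P2: Ability <- Tenure -> Region <- Industry -> Education -> Income
  P3: Ability <- Tenure -> Region <- Education -> Income
That exhausts the simple backdoor paths. Count: 3.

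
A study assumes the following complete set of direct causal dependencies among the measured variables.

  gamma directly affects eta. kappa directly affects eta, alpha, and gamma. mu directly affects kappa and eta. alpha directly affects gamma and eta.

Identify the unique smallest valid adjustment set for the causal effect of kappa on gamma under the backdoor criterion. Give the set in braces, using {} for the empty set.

Variables eligible for adjustment (non-descendants of kappa, excluding kappa and gamma): {mu}.
Backdoor paths from kappa to gamma:
  P1: kappa <- mu -> eta <- alpha -> gamma
  P2: kappa <- mu -> eta <- gamma
Each backdoor path contains an unconditioned collider, so every path is already blocked with the empty conditioning set:
  P1: blocked at collider eta (neither it nor any descendant is in the conditioning set).
  P2: blocked at collider eta (neither it nor any descendant is in the conditioning set).
The empty set is therefore the unique smallest valid set.

{}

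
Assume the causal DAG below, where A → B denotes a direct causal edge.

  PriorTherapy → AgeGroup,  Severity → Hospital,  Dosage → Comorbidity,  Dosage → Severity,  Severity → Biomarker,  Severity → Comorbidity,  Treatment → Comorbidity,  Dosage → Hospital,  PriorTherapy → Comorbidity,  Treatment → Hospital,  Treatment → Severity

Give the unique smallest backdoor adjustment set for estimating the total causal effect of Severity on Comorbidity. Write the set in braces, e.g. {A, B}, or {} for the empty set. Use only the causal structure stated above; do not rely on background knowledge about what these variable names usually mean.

Variables eligible for adjustment (non-descendants of Severity, excluding Severity and Comorbidity): {AgeGroup, Dosage, PriorTherapy, Treatment}.
Backdoor paths from Severity to Comorbidity:
  P1: Severity <- Treatment -> Hospital <- Dosage -> Comorbidity
  P2: Severity <- Treatment -> Comorbidity
  P3: Severity <- Dosage -> Hospital <- Treatment -> Comorbidity
  P4: Severity <- Dosage -> Comorbidity
The empty set is not sufficient: P2 (Severity <- Treatment -> Comorbidity) has no collider blocking it and no conditioned non-collider, so it is open.
Try {Dosage, Treatment}:
  P1: blocked at fork node Treatment ∈ conditioning set.
  P2: blocked at fork node Treatment ∈ conditioning set.
  P3: blocked at fork node Dosage ∈ conditioning set.
  P4: blocked at fork node Dosage ∈ conditioning set.
{Dosage, Treatment} contains no descendant of Severity and blocks every backdoor path.
Every element of {Dosage, Treatment} is needed (dropping Dosage leaves P4 open; dropping Treatment leaves P2 open), so no proper subset is valid.
Among all size-2 subsets of the eligible variables, only {Dosage, Treatment} blocks every backdoor path, so it is the unique smallest valid adjustment set.

{Dosage, Treatment}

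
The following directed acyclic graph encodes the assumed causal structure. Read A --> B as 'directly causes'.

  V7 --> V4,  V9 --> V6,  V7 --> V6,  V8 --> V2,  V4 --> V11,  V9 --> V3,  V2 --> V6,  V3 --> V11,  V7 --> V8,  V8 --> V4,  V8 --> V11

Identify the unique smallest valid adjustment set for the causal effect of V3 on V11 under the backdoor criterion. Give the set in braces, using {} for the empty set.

Variables eligible for adjustment (non-descendants of V3, excluding V3 and V11): {V2, V4, V6, V7, V8, V9}.
Backdoor paths from V3 to V11:
  P1: V3 <- V9 -> V6 <- V7 -> V8 -> V4 -> V11
  P2: V3 <- V9 -> V6 <- V7 -> V8 -> V11
  P3: V3 <- V9 -> V6 <- V7 -> V4 <- V8 -> V11
  P4: V3 <- V9 -> V6 <- V7 -> V4 -> V11
  P5: V3 <- V9 -> V6 <- V2 <- V8 <- V7 -> V4 -> V11
  P6: V3 <- V9 -> V6 <- V2 <- V8 -> V4 -> V11
  P7: V3 <- V9 -> V6 <- V2 <- V8 -> V11
Each backdoor path contains an unconditioned collider, so every path is already blocked with the empty conditioning set:
  P1: blocked at collider V6 (neither it nor any descendant is in the conditioning set).
  P2: blocked at collider V6 (neither it nor any descendant is in the conditioning set).
  P3: blocked at collider V6 (neither it nor any descendant is in the conditioning set).
  P4: blocked at collider V6 (neither it nor any descendant is in the conditioning set).
  P5: blocked at collider V6 (neither it nor any descendant is in the conditioning set).
  P6: blocked at collider V6 (neither it nor any descendant is in the conditioning set).
  P7: blocked at collider V6 (neither it nor any descendant is in the conditioning set).
The empty set is therefore the unique smallest valid set.

{}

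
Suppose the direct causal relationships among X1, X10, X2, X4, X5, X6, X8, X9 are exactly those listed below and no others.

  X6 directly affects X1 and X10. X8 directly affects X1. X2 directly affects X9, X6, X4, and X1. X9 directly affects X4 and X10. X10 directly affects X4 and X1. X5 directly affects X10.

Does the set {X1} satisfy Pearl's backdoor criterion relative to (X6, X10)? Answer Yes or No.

No

Backdoor paths from X6 to X10 (paths whose first edge points into X6):
  P1: X6 <- X2 -> X9 -> X10
  P2: X6 <- X2 -> X9 -> X4 <- X10
  P3: X6 <- X2 -> X1 <- X10
  P4: X6 <- X2 -> X4 <- X9 -> X10
  P5: X6 <- X2 -> X4 <- X10
Condition 1 (no descendant of X6 in the set): FAILS — X1 is a descendant of X6.
Condition 2 (every backdoor path blocked by {X1}):
  P1: open — no interior node is in the conditioning set.
  P2: blocked at collider X4 (neither it nor any descendant is in the conditioning set).
  P3: open — collider(s) X1 are conditioned on (or have a conditioned descendant) and no non-collider on the path is in the set.
  P4: blocked at collider X4 (neither it nor any descendant is in the conditioning set).
  P5: blocked at collider X4 (neither it nor any descendant is in the conditioning set).
{X1} does not satisfy the backdoor criterion.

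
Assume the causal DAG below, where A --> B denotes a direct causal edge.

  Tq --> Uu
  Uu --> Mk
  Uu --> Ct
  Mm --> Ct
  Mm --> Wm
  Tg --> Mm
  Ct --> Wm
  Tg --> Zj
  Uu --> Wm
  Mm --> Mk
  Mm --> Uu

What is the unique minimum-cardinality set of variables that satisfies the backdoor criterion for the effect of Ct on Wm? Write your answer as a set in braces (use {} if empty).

Variables eligible for adjustment (non-descendants of Ct, excluding Ct and Wm): {Mk, Mm, Tg, Tq, Uu, Zj}.
Backdoor paths from Ct to Wm:
  P1: Ct <- Mm -> Uu -> Wm
  P2: Ct <- Mm -> Mk <- Uu -> Wm
  P3: Ct <- Mm -> Wm
  P4: Ct <- Uu <- Mm -> Wm
  P5: Ct <- Uu -> Mk <- Mm -> Wm
  P6: Ct <- Uu -> Wm
The empty set is not sufficient: P1 (Ct <- Mm -> Uu -> Wm) has no collider blocking it and no conditioned non-collider, so it is open.
Try {Mm, Uu}:
  P1: blocked at fork node Mm ∈ conditioning set.
  P2: blocked at fork node Mm ∈ conditioning set.
  P3: blocked at fork node Mm ∈ conditioning set.
  P4: blocked at chain node Uu ∈ conditioning set.
  P5: blocked at fork node Uu ∈ conditioning set.
  P6: blocked at fork node Uu ∈ conditioning set.
{Mm, Uu} contains no descendant of Ct and blocks every backdoor path.
Every element of {Mm, Uu} is needed (dropping Mm leaves P3 open; dropping Uu leaves P6 open), so no proper subset is valid.
Among all size-2 subsets of the eligible variables, only {Mm, Uu} blocks every backdoor path, so it is the unique smallest valid adjustment set.

{Mm, Uu}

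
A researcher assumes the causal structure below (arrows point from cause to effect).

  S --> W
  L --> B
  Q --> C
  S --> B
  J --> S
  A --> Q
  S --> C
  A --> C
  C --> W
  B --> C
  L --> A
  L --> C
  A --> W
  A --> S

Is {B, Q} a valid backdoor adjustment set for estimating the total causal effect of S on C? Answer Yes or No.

No

Backdoor paths from S to C (paths whose first edge points into S):
  P1: S <- A <- L -> B -> C
  P2: S <- A <- L -> C
  P3: S <- A -> Q -> C
  P4: S <- A -> C
  P5: S <- A -> W <- C
Condition 1 (no descendant of S in the set): FAILS — B is a descendant of S.
Condition 2 (every backdoor path blocked by {B, Q}):
  P1: blocked at chain node B ∈ conditioning set.
  P2: open — no interior node is in the conditioning set.
  P3: blocked at chain node Q ∈ conditioning set.
  P4: open — no interior node is in the conditioning set.
  P5: blocked at collider W (neither it nor any descendant is in the conditioning set).
{B, Q} does not satisfy the backdoor criterion.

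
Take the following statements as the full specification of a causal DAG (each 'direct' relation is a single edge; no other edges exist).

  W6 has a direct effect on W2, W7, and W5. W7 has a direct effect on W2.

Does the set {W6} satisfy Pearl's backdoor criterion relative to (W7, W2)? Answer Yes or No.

Yes

Backdoor paths from W7 to W2 (paths whose first edge points into W7):
  P1: W7 <- W6 -> W2
Condition 1 (no descendant of W7 in the set): holds — descendants of W7 are {W2}; none are in {W6}.
Condition 2 (every backdoor path blocked by {W6}):
  P1: blocked at fork node W6 ∈ conditioning set.
{W6} satisfies the backdoor criterion.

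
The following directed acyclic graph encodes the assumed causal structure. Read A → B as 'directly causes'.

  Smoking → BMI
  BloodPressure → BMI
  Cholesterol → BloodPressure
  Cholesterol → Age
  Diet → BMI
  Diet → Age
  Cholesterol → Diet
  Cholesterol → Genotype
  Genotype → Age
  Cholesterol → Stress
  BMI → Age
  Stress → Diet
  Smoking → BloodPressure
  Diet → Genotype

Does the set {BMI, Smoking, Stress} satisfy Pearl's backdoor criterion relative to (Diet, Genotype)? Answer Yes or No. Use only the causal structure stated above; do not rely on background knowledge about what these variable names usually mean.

No

Backdoor paths from Diet to Genotype (paths whose first edge points into Diet):
  P1: Diet <- Cholesterol -> BloodPressure <- Smoking -> BMI -> Age <- Genotype
  P2: Diet <- Cholesterol -> BloodPressure -> BMI -> Age <- Genotype
  P3: Diet <- Cholesterol -> Genotype
  P4: Diet <- Cholesterol -> Age <- Genotype
  P5: Diet <- Stress <- Cholesterol -> BloodPressure <- Smoking -> BMI -> Age <- Genotype
  P6: Diet <- Stress <- Cholesterol -> BloodPressure -> BMI -> Age <- Genotype
  P7: Diet <- Stress <- Cholesterol -> Genotype
  P8: Diet <- Stress <- Cholesterol -> Age <- Genotype
Condition 1 (no descendant of Diet in the set): FAILS — BMI is a descendant of Diet.
Condition 2 (every backdoor path blocked by {BMI, Smoking, Stress}):
  P1: blocked at fork node Smoking ∈ conditioning set.
  P2: blocked at chain node BMI ∈ conditioning set.
  P3: open — no interior node is in the conditioning set.
  P4: blocked at collider Age (neither it nor any descendant is in the conditioning set).
  P5: blocked at chain node Stress ∈ conditioning set.
  P6: blocked at chain node Stress ∈ conditioning set.
  P7: blocked at chain node Stress ∈ conditioning set.
  P8: blocked at chain node Stress ∈ conditioning set.
{BMI, Smoking, Stress} does not satisfy the backdoor criterion.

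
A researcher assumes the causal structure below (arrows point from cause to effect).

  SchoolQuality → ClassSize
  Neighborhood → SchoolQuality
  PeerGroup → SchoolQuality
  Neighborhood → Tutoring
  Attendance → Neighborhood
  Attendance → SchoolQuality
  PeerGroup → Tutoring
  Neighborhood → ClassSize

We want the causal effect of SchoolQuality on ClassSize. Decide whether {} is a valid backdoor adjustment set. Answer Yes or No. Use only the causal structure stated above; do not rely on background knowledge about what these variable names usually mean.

Backdoor paths from SchoolQuality to ClassSize (paths whose first edge points into SchoolQuality):
  P1: SchoolQuality <- PeerGroup -> Tutoring <- Neighborhood -> ClassSize
  P2: SchoolQuality <- Attendance -> Neighborhood -> ClassSize
  P3: SchoolQuality <- Neighborhood -> ClassSize
Condition 1 (no descendant of SchoolQuality in the set): holds — descendants of SchoolQuality are {ClassSize}; none are in {}.
Condition 2 (every backdoor path blocked by {}):
  P1: blocked at collider Tutoring (neither it nor any descendant is in the conditioning set).
  P2: open — no interior node is in the conditioning set.
  P3: open — no interior node is in the conditioning set.
{} does not satisfy the backdoor criterion.

No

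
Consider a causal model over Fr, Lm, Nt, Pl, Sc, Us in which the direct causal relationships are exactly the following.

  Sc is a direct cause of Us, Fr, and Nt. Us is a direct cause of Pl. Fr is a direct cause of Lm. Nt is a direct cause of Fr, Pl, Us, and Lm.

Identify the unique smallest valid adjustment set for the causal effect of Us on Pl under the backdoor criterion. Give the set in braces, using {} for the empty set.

{Nt}

Variables eligible for adjustment (non-descendants of Us, excluding Us and Pl): {Fr, Lm, Nt, Sc}.
Backdoor paths from Us to Pl:
  P1: Us <- Sc -> Nt -> Pl
  P2: Us <- Sc -> Fr <- Nt -> Pl
  P3: Us <- Sc -> Fr -> Lm <- Nt -> Pl
  P4: Us <- Nt -> Pl
The empty set is not sufficient: P1 (Us <- Sc -> Nt -> Pl) has no collider blocking it and no conditioned non-collider, so it is open.
Try {Nt}:
  P1: blocked at chain node Nt ∈ conditioning set.
  P2: blocked at collider Fr (neither it nor any descendant is in the conditioning set).
  P3: blocked at collider Lm (neither it nor any descendant is in the conditioning set).
  P4: blocked at fork node Nt ∈ conditioning set.
{Nt} contains no descendant of Us and blocks every backdoor path.
No other singleton works — e.g. {Sc} leaves P4 open — so {Nt} is the unique smallest valid adjustment set.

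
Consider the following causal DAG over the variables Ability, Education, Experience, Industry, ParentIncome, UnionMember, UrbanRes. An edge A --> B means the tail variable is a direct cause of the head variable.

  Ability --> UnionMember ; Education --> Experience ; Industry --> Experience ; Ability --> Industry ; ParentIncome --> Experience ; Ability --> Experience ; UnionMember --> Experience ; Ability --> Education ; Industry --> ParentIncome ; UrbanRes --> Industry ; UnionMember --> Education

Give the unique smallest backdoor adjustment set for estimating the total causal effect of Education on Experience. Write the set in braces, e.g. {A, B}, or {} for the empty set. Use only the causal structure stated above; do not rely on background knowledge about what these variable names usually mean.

{Ability, UnionMember}

Variables eligible for adjustment (non-descendants of Education, excluding Education and Experience): {Ability, Industry, ParentIncome, UnionMember, UrbanRes}.
Backdoor paths from Education to Experience:
  P1: Education <- Ability -> Industry -> ParentIncome -> Experience
  P2: Education <- Ability -> Industry -> Experience
  P3: Education <- Ability -> UnionMember -> Experience
  P4: Education <- Ability -> Experience
  P5: Education <- UnionMember <- Ability -> Industry -> ParentIncome -> Experience
  P6: Education <- UnionMember <- Ability -> Industry -> Experience
  P7: Education <- UnionMember <- Ability -> Experience
  P8: Education <- UnionMember -> Experience
The empty set is not sufficient: P1 (Education <- Ability -> Industry -> ParentIncome -> Experience) has no collider blocking it and no conditioned non-collider, so it is open.
Try {Ability, UnionMember}:
  P1: blocked at fork node Ability ∈ conditioning set.
  P2: blocked at fork node Ability ∈ conditioning set.
  P3: blocked at fork node Ability ∈ conditioning set.
  P4: blocked at fork node Ability ∈ conditioning set.
  P5: blocked at chain node UnionMember ∈ conditioning set.
  P6: blocked at chain node UnionMember ∈ conditioning set.
  P7: blocked at chain node UnionMember ∈ conditioning set.
  P8: blocked at fork node UnionMember ∈ conditioning set.
{Ability, UnionMember} contains no descendant of Education and blocks every backdoor path.
Every element of {Ability, UnionMember} is needed (dropping Ability leaves P1 open; dropping UnionMember leaves P8 open), so no proper subset is valid.
Among all size-2 subsets of the eligible variables, only {Ability, UnionMember} blocks every backdoor path, so it is the unique smallest valid adjustment set.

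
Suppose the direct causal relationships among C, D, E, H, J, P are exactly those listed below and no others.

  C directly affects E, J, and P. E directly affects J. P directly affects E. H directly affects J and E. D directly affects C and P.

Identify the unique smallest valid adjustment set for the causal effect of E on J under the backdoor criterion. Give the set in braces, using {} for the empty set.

{C, H}

Variables eligible for adjustment (non-descendants of E, excluding E and J): {C, D, H, P}.
Backdoor paths from E to J:
  P1: E <- C -> J
  P2: E <- H -> J
  P3: E <- P <- D -> C -> J
  P4: E <- P <- C -> J
The empty set is not sufficient: P1 (E <- C -> J) has no collider blocking it and no conditioned non-collider, so it is open.
Try {C, H}:
  P1: blocked at fork node C ∈ conditioning set.
  P2: blocked at fork node H ∈ conditioning set.
  P3: blocked at chain node C ∈ conditioning set.
  P4: blocked at fork node C ∈ conditioning set.
{C, H} contains no descendant of E and blocks every backdoor path.
Every element of {C, H} is needed (dropping C leaves P1 open; dropping H leaves P2 open), so no proper subset is valid.
Among all size-2 subsets of the eligible variables, only {C, H} blocks every backdoor path, so it is the unique smallest valid adjustment set.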